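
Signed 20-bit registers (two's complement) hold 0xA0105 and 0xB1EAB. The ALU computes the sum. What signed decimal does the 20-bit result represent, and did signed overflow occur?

335792; overflow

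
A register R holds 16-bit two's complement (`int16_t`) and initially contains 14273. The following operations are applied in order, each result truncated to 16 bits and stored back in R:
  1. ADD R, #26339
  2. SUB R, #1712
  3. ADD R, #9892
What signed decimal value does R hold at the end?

Start: R = 14273 = 0011011111000001.
R = 14273 + 26339 = 40612; wraps to -24924 = 1001111010100100
R = -24924 − 1712 = -26636 = 1001011111110100
R = -26636 + 9892 = -16744 = 1011111010011000

-16744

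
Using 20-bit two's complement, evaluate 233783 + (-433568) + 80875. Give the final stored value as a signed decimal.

-118910

233783 + (-433568) = -199785 (11001111001110010111)
-199785 + 80875 = -118910 (11100010111110000010)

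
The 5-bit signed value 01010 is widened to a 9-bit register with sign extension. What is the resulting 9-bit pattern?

000001010

MSB of 01010 is 0; replicate it into the new high bits.
0000|01010 → 000001010 (still 10).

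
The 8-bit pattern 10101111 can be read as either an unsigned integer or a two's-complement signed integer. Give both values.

Unsigned: 10101111 = 175.
Signed: MSB=1 → 175 − 256 = -81.

unsigned = 175, signed = -81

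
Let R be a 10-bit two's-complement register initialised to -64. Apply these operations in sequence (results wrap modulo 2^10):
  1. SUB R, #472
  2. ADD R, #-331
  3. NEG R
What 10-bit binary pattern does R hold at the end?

1101100011

Start: R = -64 = 1111000000.
R = -64 − 472 = -536; wraps to 488 = 0111101000
R = 488 + (-331) = 157 = 0010011101
R = −(157) = -157 = 1101100011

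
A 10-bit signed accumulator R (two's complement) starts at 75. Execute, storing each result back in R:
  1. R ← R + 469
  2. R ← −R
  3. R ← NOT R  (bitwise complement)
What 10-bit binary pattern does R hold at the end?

Start: R = 75 = 0001001011.
R = 75 + 469 = 544; wraps to -480 = 1000100000
R = −(-480) = 480 = 0111100000
R = NOT 0111100000 = 1000011111 = -481

1000011111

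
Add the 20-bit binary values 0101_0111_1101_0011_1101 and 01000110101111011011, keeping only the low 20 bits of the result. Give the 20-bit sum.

  01010111110100111101
+ 01000110101111011011
= 10011110100100011000

10011110100100011000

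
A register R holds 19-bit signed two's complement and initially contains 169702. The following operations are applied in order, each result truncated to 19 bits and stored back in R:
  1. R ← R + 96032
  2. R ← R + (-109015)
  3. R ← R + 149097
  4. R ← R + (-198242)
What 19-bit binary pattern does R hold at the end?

0011010010000110110

Start: R = 169702 = 0101001011011100110.
R = 169702 + 96032 = 265734; wraps to -258554 = 1000000111000000110
R = -258554 + (-109015) = -367569; wraps to 156719 = 0100110010000101111
R = 156719 + 149097 = 305816; wraps to -218472 = 1001010101010011000
R = -218472 + (-198242) = -416714; wraps to 107574 = 0011010010000110110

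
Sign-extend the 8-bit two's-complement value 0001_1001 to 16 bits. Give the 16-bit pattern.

MSB of 00011001 is 0; replicate it into the new high bits.
00000000|00011001 → 0000000000011001 (still 25).

0000000000011001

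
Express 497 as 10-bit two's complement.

0111110001

497 is non-negative, so write it directly in 10 bits: 0111110001.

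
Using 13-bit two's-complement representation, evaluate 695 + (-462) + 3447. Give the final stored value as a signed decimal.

3680

695 + (-462) = 233 (0000011101001)
233 + 3447 = 3680 (0111001100000)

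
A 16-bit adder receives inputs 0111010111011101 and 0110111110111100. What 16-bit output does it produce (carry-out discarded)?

1110010110011001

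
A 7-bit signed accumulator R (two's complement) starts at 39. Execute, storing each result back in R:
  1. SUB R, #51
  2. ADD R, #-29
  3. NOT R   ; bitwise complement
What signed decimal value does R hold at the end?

Start: R = 39 = 0100111.
R = 39 − 51 = -12 = 1110100
R = -12 + (-29) = -41 = 1010111
R = NOT 1010111 = 0101000 = 40

40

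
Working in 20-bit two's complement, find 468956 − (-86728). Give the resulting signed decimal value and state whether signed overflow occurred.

-492892; overflow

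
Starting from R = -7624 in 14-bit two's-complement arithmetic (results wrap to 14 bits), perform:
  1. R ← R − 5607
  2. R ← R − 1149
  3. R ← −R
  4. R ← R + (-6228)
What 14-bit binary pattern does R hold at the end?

01111111011000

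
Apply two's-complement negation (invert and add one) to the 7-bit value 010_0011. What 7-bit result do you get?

Invert: 1011100. Add 1: 1011101.

1011101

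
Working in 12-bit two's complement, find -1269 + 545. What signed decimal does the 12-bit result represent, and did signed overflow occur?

-1269 → 101100001011
545 → 001000100001
  101100001011
+ 001000100001
= 110100101100
Result 110100101100: MSB = 1 → 3372 − 4096 = -724.
Addends have opposite signs, so signed overflow cannot occur.

-724; no overflow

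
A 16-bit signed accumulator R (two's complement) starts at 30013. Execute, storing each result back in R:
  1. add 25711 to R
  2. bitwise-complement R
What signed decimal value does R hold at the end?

Start: R = 30013 = 0111010100111101.
R = 30013 + 25711 = 55724; wraps to -9812 = 1101100110101100
R = NOT 1101100110101100 = 0010011001010011 = 9811

9811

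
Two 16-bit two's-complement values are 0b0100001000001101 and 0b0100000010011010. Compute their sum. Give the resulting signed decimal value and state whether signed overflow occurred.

-32089; overflow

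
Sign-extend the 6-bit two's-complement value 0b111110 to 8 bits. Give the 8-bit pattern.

11111110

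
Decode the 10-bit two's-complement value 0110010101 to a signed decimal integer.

405

MSB is 0, so the value is non-negative: 0110010101 = 405.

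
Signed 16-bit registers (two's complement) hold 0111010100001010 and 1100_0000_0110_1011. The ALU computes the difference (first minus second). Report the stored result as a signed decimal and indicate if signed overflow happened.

-19297; overflow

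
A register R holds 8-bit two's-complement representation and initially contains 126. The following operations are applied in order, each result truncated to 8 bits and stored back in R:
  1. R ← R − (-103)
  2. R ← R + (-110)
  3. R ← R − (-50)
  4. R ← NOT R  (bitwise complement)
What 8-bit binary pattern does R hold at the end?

01010110

Start: R = 126 = 01111110.
R = 126 − (-103) = 229; wraps to -27 = 11100101
R = -27 + (-110) = -137; wraps to 119 = 01110111
R = 119 − (-50) = 169; wraps to -87 = 10101001
R = NOT 10101001 = 01010110 = 86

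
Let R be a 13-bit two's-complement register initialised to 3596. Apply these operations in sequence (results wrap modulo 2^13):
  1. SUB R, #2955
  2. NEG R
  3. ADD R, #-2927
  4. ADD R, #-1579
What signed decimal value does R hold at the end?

Start: R = 3596 = 0111000001100.
R = 3596 − 2955 = 641 = 0001010000001
R = −(641) = -641 = 1110101111111
R = -641 + (-2927) = -3568 = 1001000010000
R = -3568 + (-1579) = -5147; wraps to 3045 = 0101111100101

3045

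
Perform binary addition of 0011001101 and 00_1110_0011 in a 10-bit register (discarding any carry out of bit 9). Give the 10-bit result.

  0011001101
+ 0011100011
= 0110110000

0110110000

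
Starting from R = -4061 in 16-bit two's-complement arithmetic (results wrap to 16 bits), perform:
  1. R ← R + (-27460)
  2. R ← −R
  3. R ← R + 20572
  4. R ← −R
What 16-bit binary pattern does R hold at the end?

0011010010000011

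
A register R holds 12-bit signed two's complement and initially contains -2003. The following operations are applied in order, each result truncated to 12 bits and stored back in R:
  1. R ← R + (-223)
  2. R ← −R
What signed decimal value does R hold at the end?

Start: R = -2003 = 100000101101.
R = -2003 + (-223) = -2226; wraps to 1870 = 011101001110
R = −(1870) = -1870 = 100010110010

-1870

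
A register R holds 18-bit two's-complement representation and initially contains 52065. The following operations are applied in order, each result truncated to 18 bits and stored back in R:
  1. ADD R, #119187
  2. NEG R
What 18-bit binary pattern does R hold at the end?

Start: R = 52065 = 001100101101100001.
R = 52065 + 119187 = 171252; wraps to -90892 = 101001110011110100
R = −(-90892) = 90892 = 010110001100001100

010110001100001100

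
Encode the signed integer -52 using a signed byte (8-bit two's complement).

11001100

|-52| = 52 = 00110100 in 8 bits.
Invert the bits: 11001011. Add 1: 11001100.
Check: 11001100 reads as 204 − 256 = -52.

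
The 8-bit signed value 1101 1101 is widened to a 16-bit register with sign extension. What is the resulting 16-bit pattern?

1111111111011101

MSB of 11011101 is 1; replicate it into the new high bits.
11111111|11011101 → 1111111111011101 (still -35).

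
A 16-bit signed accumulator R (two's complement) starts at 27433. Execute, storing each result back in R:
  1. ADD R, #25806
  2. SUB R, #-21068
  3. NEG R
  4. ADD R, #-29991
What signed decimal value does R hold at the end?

26774

Start: R = 27433 = 0110101100101001.
R = 27433 + 25806 = 53239; wraps to -12297 = 1100111111110111
R = -12297 − (-21068) = 8771 = 0010001001000011
R = −(8771) = -8771 = 1101110110111101
R = -8771 + (-29991) = -38762; wraps to 26774 = 0110100010010110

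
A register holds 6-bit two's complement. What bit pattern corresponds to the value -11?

110101

|-11| = 11 = 001011 in 6 bits.
Invert the bits: 110100. Add 1: 110101.
Check: 110101 reads as 53 − 64 = -11.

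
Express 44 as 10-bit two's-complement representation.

44 is non-negative, so write it directly in 10 bits: 0000101100.

0000101100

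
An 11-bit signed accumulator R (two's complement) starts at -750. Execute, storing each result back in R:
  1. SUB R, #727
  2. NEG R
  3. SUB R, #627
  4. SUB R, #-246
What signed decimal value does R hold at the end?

Start: R = -750 = 10100010010.
R = -750 − 727 = -1477; wraps to 571 = 01000111011
R = −(571) = -571 = 10111000101
R = -571 − 627 = -1198; wraps to 850 = 01101010010
R = 850 − (-246) = 1096; wraps to -952 = 10001001000

-952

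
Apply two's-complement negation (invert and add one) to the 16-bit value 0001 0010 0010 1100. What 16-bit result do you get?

1110110111010100

Invert: 1110110111010011. Add 1: 1110110111010100.
Check: 0001001000101100 = 4652, 1110110111010100 = -4652.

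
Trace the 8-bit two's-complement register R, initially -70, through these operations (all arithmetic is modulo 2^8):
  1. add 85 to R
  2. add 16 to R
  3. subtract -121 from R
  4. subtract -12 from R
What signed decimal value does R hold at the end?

Start: R = -70 = 10111010.
R = -70 + 85 = 15 = 00001111
R = 15 + 16 = 31 = 00011111
R = 31 − (-121) = 152; wraps to -104 = 10011000
R = -104 − (-12) = -92 = 10100100

-92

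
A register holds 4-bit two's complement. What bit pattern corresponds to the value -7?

1001

|-7| = 7 = 0111 in 4 bits.
Invert the bits: 1000. Add 1: 1001.
Check: 1001 reads as 9 − 16 = -7.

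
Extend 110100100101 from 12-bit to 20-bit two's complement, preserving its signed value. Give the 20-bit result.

11111111110100100101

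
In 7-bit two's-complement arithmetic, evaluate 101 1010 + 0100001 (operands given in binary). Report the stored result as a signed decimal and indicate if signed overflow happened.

-5; no overflow

101 1010 → 1011010 = -38 (signed)
0100001 = 33 (signed)
  1011010
+ 0100001
= 1111011
Result 1111011: MSB = 1 → 123 − 128 = -5.
Addends have opposite signs, so signed overflow cannot occur.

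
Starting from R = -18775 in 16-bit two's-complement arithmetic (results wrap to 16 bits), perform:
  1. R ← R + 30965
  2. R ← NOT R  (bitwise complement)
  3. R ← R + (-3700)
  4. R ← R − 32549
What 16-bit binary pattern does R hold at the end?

0100001011001000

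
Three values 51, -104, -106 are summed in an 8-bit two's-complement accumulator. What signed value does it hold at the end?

51 + (-104) = -53 (11001011)
-53 + (-106) = -159 → wraps to 97 (01100001)

97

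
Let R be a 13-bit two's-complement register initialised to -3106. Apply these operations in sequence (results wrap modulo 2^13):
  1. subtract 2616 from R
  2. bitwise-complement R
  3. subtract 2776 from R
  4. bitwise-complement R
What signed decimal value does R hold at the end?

Start: R = -3106 = 1001111011110.
R = -3106 − 2616 = -5722; wraps to 2470 = 0100110100110
R = NOT 0100110100110 = 1011001011001 = -2471
R = -2471 − 2776 = -5247; wraps to 2945 = 0101110000001
R = NOT 0101110000001 = 1010001111110 = -2946

-2946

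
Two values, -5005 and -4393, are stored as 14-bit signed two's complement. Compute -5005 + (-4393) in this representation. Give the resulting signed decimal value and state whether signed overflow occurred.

6986; overflow

-5005 → 10110001110011
-4393 → 10111011010111
  10110001110011
+ 10111011010111
= 01101101001010  (discard carry-out 1)
Result 01101101001010: MSB = 0 → value 6986.
Both addends are negative but the stored result is non-negative: signed overflow. The true value -5005 + (-4393) = -9398 lies outside [-8192, 8191].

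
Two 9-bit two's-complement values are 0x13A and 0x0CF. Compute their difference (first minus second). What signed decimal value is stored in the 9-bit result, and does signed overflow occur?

107; overflow

0x13A = 100111010 = -198 (signed)
0x0CF = 011001111 = 207 (signed)
Subtract via negate-and-add: invert 011001111 + 1 = 100110001 (i.e. -207).
  100111010
+ 100110001
= 001101011  (discard carry-out 1)
Result 001101011: MSB = 0 → value 107.
Both addends (after negating the subtrahend) are negative but the stored result is non-negative: signed overflow. The true value -198 − 207 = -405 lies outside [-256, 255].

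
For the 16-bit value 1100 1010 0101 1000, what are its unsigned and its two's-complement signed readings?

Unsigned: 1100101001011000 = 51800.
Signed: MSB=1 → 51800 − 65536 = -13736.

unsigned = 51800, signed = -13736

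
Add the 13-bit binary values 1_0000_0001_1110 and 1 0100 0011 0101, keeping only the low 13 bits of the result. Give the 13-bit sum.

  1000000011110
+ 1010000110101
= 0010001010011  (discard carry-out 1)

0010001010011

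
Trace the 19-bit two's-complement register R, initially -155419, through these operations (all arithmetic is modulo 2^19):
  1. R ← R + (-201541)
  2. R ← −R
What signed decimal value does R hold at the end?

-167328

Start: R = -155419 = 1011010000011100101.
R = -155419 + (-201541) = -356960; wraps to 167328 = 0101000110110100000
R = −(167328) = -167328 = 1010111001001100000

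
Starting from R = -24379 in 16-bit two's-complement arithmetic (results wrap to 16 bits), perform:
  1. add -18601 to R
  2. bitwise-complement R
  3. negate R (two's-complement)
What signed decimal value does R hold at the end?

22557

Start: R = -24379 = 1010000011000101.
R = -24379 + (-18601) = -42980; wraps to 22556 = 0101100000011100
R = NOT 0101100000011100 = 1010011111100011 = -22557
R = −(-22557) = 22557 = 0101100000011101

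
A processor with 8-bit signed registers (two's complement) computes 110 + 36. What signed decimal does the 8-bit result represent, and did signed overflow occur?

110 → 01101110
36 → 00100100
  01101110
+ 00100100
= 10010010
Result 10010010: MSB = 1 → 146 − 256 = -110.
Both addends are non-negative but the stored result is negative: signed overflow. The true value 110 + 36 = 146 lies outside [-128, 127].

-110; overflow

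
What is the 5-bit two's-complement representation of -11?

10101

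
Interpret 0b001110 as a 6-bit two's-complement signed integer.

14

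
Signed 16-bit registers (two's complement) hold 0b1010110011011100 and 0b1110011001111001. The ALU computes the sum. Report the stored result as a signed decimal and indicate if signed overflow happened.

-27819; no overflow

0b1010110011011100 → 1010110011011100 = -21284 (signed)
0b1110011001111001 → 1110011001111001 = -6535 (signed)
  1010110011011100
+ 1110011001111001
= 1001001101010101  (discard carry-out 1)
Result 1001001101010101: MSB = 1 → 37717 − 65536 = -27819.
Both addends are negative and so is the stored result: no signed overflow.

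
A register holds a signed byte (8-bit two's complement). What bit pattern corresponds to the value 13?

00001101

13 is non-negative, so write it directly in 8 bits: 00001101.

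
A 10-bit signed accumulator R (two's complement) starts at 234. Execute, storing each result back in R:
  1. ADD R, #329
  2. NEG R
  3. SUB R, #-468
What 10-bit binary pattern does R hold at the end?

1110100001

Start: R = 234 = 0011101010.
R = 234 + 329 = 563; wraps to -461 = 1000110011
R = −(-461) = 461 = 0111001101
R = 461 − (-468) = 929; wraps to -95 = 1110100001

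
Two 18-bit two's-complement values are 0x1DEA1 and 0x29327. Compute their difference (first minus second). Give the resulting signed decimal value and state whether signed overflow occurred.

-46214; overflow

0x1DEA1 = 011101111010100001 = 122529 (signed)
0x29327 = 101001001100100111 = -93401 (signed)
Subtract via negate-and-add: invert 101001001100100111 + 1 = 010110110011011001 (i.e. 93401).
  011101111010100001
+ 010110110011011001
= 110100101101111010
Result 110100101101111010: MSB = 1 → 215930 − 262144 = -46214.
Both addends (after negating the subtrahend) are non-negative but the stored result is negative: signed overflow. The true value 122529 − (-93401) = 215930 lies outside [-131072, 131071].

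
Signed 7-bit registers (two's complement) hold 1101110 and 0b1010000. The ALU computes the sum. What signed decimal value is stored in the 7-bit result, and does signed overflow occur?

62; overflow

1101110 = -18 (signed)
0b1010000 → 1010000 = -48 (signed)
  1101110
+ 1010000
= 0111110  (discard carry-out 1)
Result 0111110: MSB = 0 → value 62.
Both addends are negative but the stored result is non-negative: signed overflow. The true value -18 + (-48) = -66 lies outside [-64, 63].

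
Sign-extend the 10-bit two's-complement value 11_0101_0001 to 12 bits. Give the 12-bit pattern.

111101010001

MSB of 1101010001 is 1; replicate it into the new high bits.
11|1101010001 → 111101010001 (still -175).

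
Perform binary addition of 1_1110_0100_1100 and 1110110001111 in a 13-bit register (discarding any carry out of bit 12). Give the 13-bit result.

1101111011011

  1111001001100
+ 1110110001111
= 1101111011011  (discard carry-out 1)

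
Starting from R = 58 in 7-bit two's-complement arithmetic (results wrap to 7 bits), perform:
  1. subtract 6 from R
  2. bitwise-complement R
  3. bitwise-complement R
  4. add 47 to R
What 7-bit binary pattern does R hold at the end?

1100011

Start: R = 58 = 0111010.
R = 58 − 6 = 52 = 0110100
R = NOT 0110100 = 1001011 = -53
R = NOT 1001011 = 0110100 = 52
R = 52 + 47 = 99; wraps to -29 = 1100011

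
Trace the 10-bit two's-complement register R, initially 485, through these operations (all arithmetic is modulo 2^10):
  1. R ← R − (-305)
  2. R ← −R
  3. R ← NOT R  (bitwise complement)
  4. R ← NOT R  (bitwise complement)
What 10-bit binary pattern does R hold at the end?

0011101010

Start: R = 485 = 0111100101.
R = 485 − (-305) = 790; wraps to -234 = 1100010110
R = −(-234) = 234 = 0011101010
R = NOT 0011101010 = 1100010101 = -235
R = NOT 1100010101 = 0011101010 = 234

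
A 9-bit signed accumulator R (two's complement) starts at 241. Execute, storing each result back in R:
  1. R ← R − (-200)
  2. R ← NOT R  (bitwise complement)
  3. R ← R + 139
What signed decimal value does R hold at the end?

Start: R = 241 = 011110001.
R = 241 − (-200) = 441; wraps to -71 = 110111001
R = NOT 110111001 = 001000110 = 70
R = 70 + 139 = 209 = 011010001

209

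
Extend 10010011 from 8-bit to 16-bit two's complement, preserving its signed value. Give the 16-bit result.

MSB of 10010011 is 1; replicate it into the new high bits.
11111111|10010011 → 1111111110010011 (still -109).

1111111110010011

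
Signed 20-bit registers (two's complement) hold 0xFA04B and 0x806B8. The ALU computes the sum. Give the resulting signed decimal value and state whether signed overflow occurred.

0xFA04B = 11111010000001001011 = -24501 (signed)
0x806B8 = 10000000011010111000 = -522568 (signed)
  11111010000001001011
+ 10000000011010111000
= 01111010011100000011  (discard carry-out 1)
Result 01111010011100000011: MSB = 0 → value 501507.
Both addends are negative but the stored result is non-negative: signed overflow. The true value -24501 + (-522568) = -547069 lies outside [-524288, 524287].

501507; overflow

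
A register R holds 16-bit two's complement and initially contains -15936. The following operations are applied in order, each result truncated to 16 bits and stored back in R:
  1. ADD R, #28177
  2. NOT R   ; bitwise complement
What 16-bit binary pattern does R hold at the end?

Start: R = -15936 = 1100000111000000.
R = -15936 + 28177 = 12241 = 0010111111010001
R = NOT 0010111111010001 = 1101000000101110 = -12242

1101000000101110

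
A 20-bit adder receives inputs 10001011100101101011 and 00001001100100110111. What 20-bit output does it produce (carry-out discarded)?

10010101001010100010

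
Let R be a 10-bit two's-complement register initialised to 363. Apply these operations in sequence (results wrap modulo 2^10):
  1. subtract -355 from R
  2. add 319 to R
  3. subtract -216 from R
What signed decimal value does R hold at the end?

229

Start: R = 363 = 0101101011.
R = 363 − (-355) = 718; wraps to -306 = 1011001110
R = -306 + 319 = 13 = 0000001101
R = 13 − (-216) = 229 = 0011100101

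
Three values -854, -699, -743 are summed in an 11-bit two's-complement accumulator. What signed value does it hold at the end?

-854 + (-699) = -1553 → wraps to 495 (00111101111)
495 + (-743) = -248 (11100001000)

-248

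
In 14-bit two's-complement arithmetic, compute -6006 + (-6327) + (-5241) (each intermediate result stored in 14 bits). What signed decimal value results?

-1190

-6006 + (-6327) = -12333 → wraps to 4051 (00111111010011)
4051 + (-5241) = -1190 (11101101011010)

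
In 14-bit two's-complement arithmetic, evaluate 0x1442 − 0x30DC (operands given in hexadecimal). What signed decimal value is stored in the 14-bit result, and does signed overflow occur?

-7322; overflow

0x1442 = 01010001000010 = 5186 (signed)
0x30DC = 11000011011100 = -3876 (signed)
Subtract via negate-and-add: invert 11000011011100 + 1 = 00111100100100 (i.e. 3876).
  01010001000010
+ 00111100100100
= 10001101100110
Result 10001101100110: MSB = 1 → 9062 − 16384 = -7322.
Both addends (after negating the subtrahend) are non-negative but the stored result is negative: signed overflow. The true value 5186 − (-3876) = 9062 lies outside [-8192, 8191].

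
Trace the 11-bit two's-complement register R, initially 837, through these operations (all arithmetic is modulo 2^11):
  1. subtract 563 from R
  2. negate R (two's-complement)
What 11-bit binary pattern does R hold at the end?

Start: R = 837 = 01101000101.
R = 837 − 563 = 274 = 00100010010
R = −(274) = -274 = 11011101110

11011101110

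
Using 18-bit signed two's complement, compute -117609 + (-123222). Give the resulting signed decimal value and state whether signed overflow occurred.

-117609 → 100011010010010111
-123222 → 100001111010101010
  100011010010010111
+ 100001111010101010
= 000101001101000001  (discard carry-out 1)
Result 000101001101000001: MSB = 0 → value 21313.
Both addends are negative but the stored result is non-negative: signed overflow. The true value -117609 + (-123222) = -240831 lies outside [-131072, 131071].

21313; overflow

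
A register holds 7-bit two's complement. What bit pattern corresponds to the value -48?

|-48| = 48 = 0110000 in 7 bits.
Invert the bits: 1001111. Add 1: 1010000.
Check: 1010000 reads as 80 − 128 = -48.

1010000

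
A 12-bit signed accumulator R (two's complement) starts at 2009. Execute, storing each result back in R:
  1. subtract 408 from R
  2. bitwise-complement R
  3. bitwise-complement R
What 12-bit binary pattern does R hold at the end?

011001000001

Start: R = 2009 = 011111011001.
R = 2009 − 408 = 1601 = 011001000001
R = NOT 011001000001 = 100110111110 = -1602
R = NOT 100110111110 = 011001000001 = 1601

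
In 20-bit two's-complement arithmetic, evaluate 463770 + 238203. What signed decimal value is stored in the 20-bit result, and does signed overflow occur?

463770 → 01110001001110011010
238203 → 00111010001001111011
  01110001001110011010
+ 00111010001001111011
= 10101011011000010101
Result 10101011011000010101: MSB = 1 → 701973 − 1048576 = -346603.
Both addends are non-negative but the stored result is negative: signed overflow. The true value 463770 + 238203 = 701973 lies outside [-524288, 524287].

-346603; overflow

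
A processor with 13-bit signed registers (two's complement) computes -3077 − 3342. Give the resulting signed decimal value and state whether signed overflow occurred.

1773; overflow

-3077 → 1001111111011
3342 → 0110100001110
Subtract via negate-and-add: invert 0110100001110 + 1 = 1001011110010 (i.e. -3342).
  1001111111011
+ 1001011110010
= 0011011101101  (discard carry-out 1)
Result 0011011101101: MSB = 0 → value 1773.
Both addends (after negating the subtrahend) are negative but the stored result is non-negative: signed overflow. The true value -3077 − 3342 = -6419 lies outside [-4096, 4095].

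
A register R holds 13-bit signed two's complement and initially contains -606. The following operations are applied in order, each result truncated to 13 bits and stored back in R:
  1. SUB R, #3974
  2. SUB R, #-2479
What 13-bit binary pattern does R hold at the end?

1011111001011

Start: R = -606 = 1110110100010.
R = -606 − 3974 = -4580; wraps to 3612 = 0111000011100
R = 3612 − (-2479) = 6091; wraps to -2101 = 1011111001011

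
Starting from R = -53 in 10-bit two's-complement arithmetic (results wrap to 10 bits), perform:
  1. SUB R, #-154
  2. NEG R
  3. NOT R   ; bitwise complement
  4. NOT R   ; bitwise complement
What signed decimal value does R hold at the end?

-101

Start: R = -53 = 1111001011.
R = -53 − (-154) = 101 = 0001100101
R = −(101) = -101 = 1110011011
R = NOT 1110011011 = 0001100100 = 100
R = NOT 0001100100 = 1110011011 = -101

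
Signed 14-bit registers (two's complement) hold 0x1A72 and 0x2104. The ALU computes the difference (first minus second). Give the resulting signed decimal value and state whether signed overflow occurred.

-1682; overflow

0x1A72 = 01101001110010 = 6770 (signed)
0x2104 = 10000100000100 = -7932 (signed)
Subtract via negate-and-add: invert 10000100000100 + 1 = 01111011111100 (i.e. 7932).
  01101001110010
+ 01111011111100
= 11100101101110
Result 11100101101110: MSB = 1 → 14702 − 16384 = -1682.
Both addends (after negating the subtrahend) are non-negative but the stored result is negative: signed overflow. The true value 6770 − (-7932) = 14702 lies outside [-8192, 8191].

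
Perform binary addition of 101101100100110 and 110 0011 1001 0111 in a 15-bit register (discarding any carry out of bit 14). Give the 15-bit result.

  101101100100110
+ 110001110010111
= 011111010111101  (discard carry-out 1)

011111010111101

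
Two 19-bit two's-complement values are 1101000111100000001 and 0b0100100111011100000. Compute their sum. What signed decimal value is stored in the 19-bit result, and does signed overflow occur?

56801; no overflow

1101000111100000001 = -94463 (signed)
0b0100100111011100000 → 0100100111011100000 = 151264 (signed)
  1101000111100000001
+ 0100100111011100000
= 0001101110111100001  (discard carry-out 1)
Result 0001101110111100001: MSB = 0 → value 56801.
Addends have opposite signs, so signed overflow cannot occur.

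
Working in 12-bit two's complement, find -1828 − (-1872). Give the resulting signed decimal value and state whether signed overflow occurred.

44; no overflow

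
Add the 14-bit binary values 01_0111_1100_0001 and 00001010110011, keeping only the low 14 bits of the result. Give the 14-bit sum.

  01011111000001
+ 00001010110011
= 01101001110100

01101001110100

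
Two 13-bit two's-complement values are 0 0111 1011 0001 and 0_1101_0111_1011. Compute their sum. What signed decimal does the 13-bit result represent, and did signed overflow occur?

-2772; overflow

0 0111 1011 0001 → 0011110110001 = 1969 (signed)
0_1101_0111_1011 → 0110101111011 = 3451 (signed)
  0011110110001
+ 0110101111011
= 1010100101100
Result 1010100101100: MSB = 1 → 5420 − 8192 = -2772.
Both addends are non-negative but the stored result is negative: signed overflow. The true value 1969 + 3451 = 5420 lies outside [-4096, 4095].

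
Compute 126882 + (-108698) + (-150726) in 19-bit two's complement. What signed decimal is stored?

-132542

126882 + (-108698) = 18184 (0000100011100001000)
18184 + (-150726) = -132542 (1011111101001000010)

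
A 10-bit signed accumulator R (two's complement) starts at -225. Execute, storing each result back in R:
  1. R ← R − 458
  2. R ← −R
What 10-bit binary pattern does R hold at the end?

1010101011

Start: R = -225 = 1100011111.
R = -225 − 458 = -683; wraps to 341 = 0101010101
R = −(341) = -341 = 1010101011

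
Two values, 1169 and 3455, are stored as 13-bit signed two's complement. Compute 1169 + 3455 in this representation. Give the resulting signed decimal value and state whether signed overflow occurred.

1169 → 0010010010001
3455 → 0110101111111
  0010010010001
+ 0110101111111
= 1001000010000
Result 1001000010000: MSB = 1 → 4624 − 8192 = -3568.
Both addends are non-negative but the stored result is negative: signed overflow. The true value 1169 + 3455 = 4624 lies outside [-4096, 4095].

-3568; overflow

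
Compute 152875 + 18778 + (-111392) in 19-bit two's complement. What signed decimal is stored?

152875 + 18778 = 171653 (0101001111010000101)
171653 + (-111392) = 60261 (0001110101101100101)

60261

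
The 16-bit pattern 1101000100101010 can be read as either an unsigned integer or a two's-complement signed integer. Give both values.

unsigned = 53546, signed = -11990

Unsigned: 1101000100101010 = 53546.
Signed: MSB=1 → 53546 − 65536 = -11990.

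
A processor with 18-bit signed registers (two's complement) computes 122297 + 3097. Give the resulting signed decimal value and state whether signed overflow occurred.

125394; no overflow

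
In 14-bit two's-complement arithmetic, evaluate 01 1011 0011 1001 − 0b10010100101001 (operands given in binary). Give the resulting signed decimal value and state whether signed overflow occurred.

-2544; overflow

01 1011 0011 1001 → 01101100111001 = 6969 (signed)
0b10010100101001 → 10010100101001 = -6871 (signed)
Subtract via negate-and-add: invert 10010100101001 + 1 = 01101011010111 (i.e. 6871).
  01101100111001
+ 01101011010111
= 11011000010000
Result 11011000010000: MSB = 1 → 13840 − 16384 = -2544.
Both addends (after negating the subtrahend) are non-negative but the stored result is negative: signed overflow. The true value 6969 − (-6871) = 13840 lies outside [-8192, 8191].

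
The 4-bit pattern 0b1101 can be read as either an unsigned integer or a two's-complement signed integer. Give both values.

unsigned = 13, signed = -3

Unsigned: 1101 = 13.
Signed: MSB=1 → 13 − 16 = -3.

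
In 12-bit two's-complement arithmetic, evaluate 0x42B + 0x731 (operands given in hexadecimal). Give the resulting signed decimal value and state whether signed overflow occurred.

-1188; overflow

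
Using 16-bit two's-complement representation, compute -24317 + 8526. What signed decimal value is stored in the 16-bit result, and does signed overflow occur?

-15791; no overflow

-24317 → 1010000100000011
8526 → 0010000101001110
  1010000100000011
+ 0010000101001110
= 1100001001010001
Result 1100001001010001: MSB = 1 → 49745 − 65536 = -15791.
Addends have opposite signs, so signed overflow cannot occur.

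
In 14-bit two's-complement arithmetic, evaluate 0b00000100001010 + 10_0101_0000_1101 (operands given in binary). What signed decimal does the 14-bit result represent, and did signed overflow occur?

-6633; no overflow

0b00000100001010 → 00000100001010 = 266 (signed)
10_0101_0000_1101 → 10010100001101 = -6899 (signed)
  00000100001010
+ 10010100001101
= 10011000010111
Result 10011000010111: MSB = 1 → 9751 − 16384 = -6633.
Addends have opposite signs, so signed overflow cannot occur.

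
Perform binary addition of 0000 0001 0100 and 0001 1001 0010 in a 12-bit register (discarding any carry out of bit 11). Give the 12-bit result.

000110100110

  000000010100
+ 000110010010
= 000110100110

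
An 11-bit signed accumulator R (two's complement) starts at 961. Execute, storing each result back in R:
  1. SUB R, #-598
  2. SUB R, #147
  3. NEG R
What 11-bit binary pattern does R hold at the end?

01001111100

Start: R = 961 = 01111000001.
R = 961 − (-598) = 1559; wraps to -489 = 11000010111
R = -489 − 147 = -636 = 10110000100
R = −(-636) = 636 = 01001111100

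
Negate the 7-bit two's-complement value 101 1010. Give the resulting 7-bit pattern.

0100110

Invert: 0100101. Add 1: 0100110.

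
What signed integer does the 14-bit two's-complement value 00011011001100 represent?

1740

MSB is 0, so the value is non-negative: 00011011001100 = 1740.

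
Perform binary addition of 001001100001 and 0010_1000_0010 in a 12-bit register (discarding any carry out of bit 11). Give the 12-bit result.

010011100011

  001001100001
+ 001010000010
= 010011100011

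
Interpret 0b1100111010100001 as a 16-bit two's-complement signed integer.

MSB is 1, so the value is negative.
Unsigned reading: 52897. Subtract 2^16 = 65536: 52897 − 65536 = -12639.

-12639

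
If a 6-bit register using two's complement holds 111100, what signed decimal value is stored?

-4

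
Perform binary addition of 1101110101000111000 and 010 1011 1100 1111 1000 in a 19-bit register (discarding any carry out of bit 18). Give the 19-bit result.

0011010011100110000

  1101110101000111000
+ 0101011110011111000
= 0011010011100110000  (discard carry-out 1)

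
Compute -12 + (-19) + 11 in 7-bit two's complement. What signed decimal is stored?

-20

-12 + (-19) = -31 (1100001)
-31 + 11 = -20 (1101100)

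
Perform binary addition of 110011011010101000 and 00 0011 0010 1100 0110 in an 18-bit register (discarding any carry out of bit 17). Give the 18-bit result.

  110011011010101000
+ 000011001011000110
= 110110100101101110

110110100101101110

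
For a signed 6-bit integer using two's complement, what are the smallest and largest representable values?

min = -32, max = 31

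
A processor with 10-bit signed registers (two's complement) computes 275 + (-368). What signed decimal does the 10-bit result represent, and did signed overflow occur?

-93; no overflow

275 → 0100010011
-368 → 1010010000
  0100010011
+ 1010010000
= 1110100011
Result 1110100011: MSB = 1 → 931 − 1024 = -93.
Addends have opposite signs, so signed overflow cannot occur.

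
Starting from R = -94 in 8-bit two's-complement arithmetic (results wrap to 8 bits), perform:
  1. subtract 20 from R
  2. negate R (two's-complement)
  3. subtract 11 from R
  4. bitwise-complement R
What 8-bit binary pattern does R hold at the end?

10011000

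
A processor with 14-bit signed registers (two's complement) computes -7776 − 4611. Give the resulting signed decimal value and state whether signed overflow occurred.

-7776 → 10000110100000
4611 → 01001000000011
Subtract via negate-and-add: invert 01001000000011 + 1 = 10110111111101 (i.e. -4611).
  10000110100000
+ 10110111111101
= 00111110011101  (discard carry-out 1)
Result 00111110011101: MSB = 0 → value 3997.
Both addends (after negating the subtrahend) are negative but the stored result is non-negative: signed overflow. The true value -7776 − 4611 = -12387 lies outside [-8192, 8191].

3997; overflow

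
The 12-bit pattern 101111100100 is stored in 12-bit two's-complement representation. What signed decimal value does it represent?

MSB is 1, so the value is negative.
Invert: 010000011011. Add 1: 010000011100 = 1052. So the value is −1052.

-1052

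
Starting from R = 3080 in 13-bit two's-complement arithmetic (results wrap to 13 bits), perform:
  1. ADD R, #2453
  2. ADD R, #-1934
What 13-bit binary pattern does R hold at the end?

Start: R = 3080 = 0110000001000.
R = 3080 + 2453 = 5533; wraps to -2659 = 1010110011101
R = -2659 + (-1934) = -4593; wraps to 3599 = 0111000001111

0111000001111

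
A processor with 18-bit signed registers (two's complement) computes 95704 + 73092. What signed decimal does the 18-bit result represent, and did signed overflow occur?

-93348; overflow

95704 → 010111010111011000
73092 → 010001110110000100
  010111010111011000
+ 010001110110000100
= 101001001101011100
Result 101001001101011100: MSB = 1 → 168796 − 262144 = -93348.
Both addends are non-negative but the stored result is negative: signed overflow. The true value 95704 + 73092 = 168796 lies outside [-131072, 131071].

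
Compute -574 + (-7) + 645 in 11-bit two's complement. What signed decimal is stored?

64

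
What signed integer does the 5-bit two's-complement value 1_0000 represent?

MSB is 1, so the value is negative.
Unsigned reading: 16. Subtract 2^5 = 32: 16 − 32 = -16.

-16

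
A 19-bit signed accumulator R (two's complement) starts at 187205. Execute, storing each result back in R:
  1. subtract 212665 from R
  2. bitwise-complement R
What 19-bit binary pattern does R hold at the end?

0000110001101110011

Start: R = 187205 = 0101101101101000101.
R = 187205 − 212665 = -25460 = 1111001110010001100
R = NOT 1111001110010001100 = 0000110001101110011 = 25459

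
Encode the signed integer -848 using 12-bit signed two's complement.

|-848| = 848 = 001101010000 in 12 bits.
Invert the bits: 110010101111. Add 1: 110010110000.
Check: 110010110000 reads as 3248 − 4096 = -848.

110010110000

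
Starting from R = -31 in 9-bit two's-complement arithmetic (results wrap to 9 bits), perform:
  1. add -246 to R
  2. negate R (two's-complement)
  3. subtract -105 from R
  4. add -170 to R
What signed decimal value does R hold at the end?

212

Start: R = -31 = 111100001.
R = -31 + (-246) = -277; wraps to 235 = 011101011
R = −(235) = -235 = 100010101
R = -235 − (-105) = -130 = 101111110
R = -130 + (-170) = -300; wraps to 212 = 011010100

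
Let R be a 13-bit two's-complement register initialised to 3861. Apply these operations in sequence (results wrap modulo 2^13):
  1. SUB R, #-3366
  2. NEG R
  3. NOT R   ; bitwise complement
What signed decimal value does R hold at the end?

Start: R = 3861 = 0111100010101.
R = 3861 − (-3366) = 7227; wraps to -965 = 1110000111011
R = −(-965) = 965 = 0001111000101
R = NOT 0001111000101 = 1110000111010 = -966

-966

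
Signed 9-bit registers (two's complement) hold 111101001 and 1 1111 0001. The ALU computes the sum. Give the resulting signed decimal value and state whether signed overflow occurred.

-38; no overflow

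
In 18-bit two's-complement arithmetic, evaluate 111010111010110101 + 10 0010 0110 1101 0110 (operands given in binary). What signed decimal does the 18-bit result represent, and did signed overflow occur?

111010111010110101 = -20811 (signed)
10 0010 0110 1101 0110 → 100010011011010110 = -121130 (signed)
  111010111010110101
+ 100010011011010110
= 011101010110001011  (discard carry-out 1)
Result 011101010110001011: MSB = 0 → value 120203.
Both addends are negative but the stored result is non-negative: signed overflow. The true value -20811 + (-121130) = -141941 lies outside [-131072, 131071].

120203; overflow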